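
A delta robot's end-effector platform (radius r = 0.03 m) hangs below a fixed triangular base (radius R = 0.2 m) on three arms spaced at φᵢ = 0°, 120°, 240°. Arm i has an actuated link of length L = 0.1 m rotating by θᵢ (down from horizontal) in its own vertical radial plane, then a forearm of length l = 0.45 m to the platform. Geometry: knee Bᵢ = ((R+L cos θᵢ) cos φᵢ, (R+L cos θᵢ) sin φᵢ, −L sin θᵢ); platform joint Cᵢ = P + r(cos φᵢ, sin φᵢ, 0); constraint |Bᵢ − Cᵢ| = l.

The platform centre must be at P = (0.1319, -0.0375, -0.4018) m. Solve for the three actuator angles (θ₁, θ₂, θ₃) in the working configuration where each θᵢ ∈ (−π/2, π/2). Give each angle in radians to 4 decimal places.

θ₁ = -0.2623, θ₂ = 1.1341, θ₃ = 0.7852

rotate P by −φ1: (0.1319, -0.0375, -0.4018)
  A cos θ + B sin θ = C:  0.0381·cos θ + -0.4018·sin θ = 0.1410
  √(A²+B²)=0.4036;  θ1 = -1.4763+1.2139 ≈ -0.2623
rotate P by −φ2: (-0.0984, -0.0955, -0.4018)
  A=0.2684, B=-0.4018, C=(l²−L²−A²−y'²−z²)/(2L)=-0.2506
  γ=atan2(-0.4018,0.2684)=-0.9818;  ψ=arccos(-0.5185)=2.1159;  θ2=γ+ψ≈1.1341
arm 3 (φ=240.0°): x'=-0.0335, y'=0.1330
  A cos θ + B sin θ = C:  0.2035·cos θ + -0.4018·sin θ = -0.1401
  θ3 = atan2(B,A) + arccos(C/0.4504) = 0.7852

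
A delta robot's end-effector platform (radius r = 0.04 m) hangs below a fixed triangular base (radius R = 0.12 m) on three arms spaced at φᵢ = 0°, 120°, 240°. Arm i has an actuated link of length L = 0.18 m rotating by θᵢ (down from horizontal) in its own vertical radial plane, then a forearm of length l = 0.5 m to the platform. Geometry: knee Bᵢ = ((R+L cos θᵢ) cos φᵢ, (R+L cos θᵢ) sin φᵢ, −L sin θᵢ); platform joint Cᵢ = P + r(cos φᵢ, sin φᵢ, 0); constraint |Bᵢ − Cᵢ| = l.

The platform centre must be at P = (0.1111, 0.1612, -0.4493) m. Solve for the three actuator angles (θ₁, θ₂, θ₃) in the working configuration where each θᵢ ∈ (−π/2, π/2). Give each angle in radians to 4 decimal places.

φ1=0.0° → target in arm frame (0.1111, 0.1612)
  A=-0.0311, B=-0.4493, C=(l²−L²−A²−y'²−z²)/(2L)=-0.0312
  θ1 = atan2(B,A) + arccos(C/0.4504) = 0.0002
arm 2 (φ=120.0°): x'=0.0841, y'=-0.1768
  A cos θ + B sin θ = C:  -0.0041·cos θ + -0.4493·sin θ = -0.0432
  √(A²+B²)=0.4493;  θ2 = -1.5798+1.6671 ≈ 0.0873
rotate P by −φ3: (-0.1952, 0.0156, -0.4493)
  e−x'=0.2752;  (l²−L²−(e−x')²−y'²−z²)/2L = -0.1673
  γ=atan2(-0.4493,0.2752)=-1.0213;  ψ=arccos(-0.3175)=1.8939;  θ3=γ+ψ≈0.8726

θ₁ = 0.0002, θ₂ = 0.0873, θ₃ = 0.8726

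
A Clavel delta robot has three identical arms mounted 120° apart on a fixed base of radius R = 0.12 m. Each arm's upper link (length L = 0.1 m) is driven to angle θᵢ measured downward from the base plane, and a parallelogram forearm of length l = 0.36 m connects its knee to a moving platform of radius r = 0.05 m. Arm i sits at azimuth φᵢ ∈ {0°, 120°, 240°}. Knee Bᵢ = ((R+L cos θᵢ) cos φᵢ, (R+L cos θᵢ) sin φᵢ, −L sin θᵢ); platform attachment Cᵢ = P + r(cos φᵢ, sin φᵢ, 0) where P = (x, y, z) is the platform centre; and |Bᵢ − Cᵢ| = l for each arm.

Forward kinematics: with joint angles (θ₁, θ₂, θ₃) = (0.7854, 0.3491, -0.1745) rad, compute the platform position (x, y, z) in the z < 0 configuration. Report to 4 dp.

φ1=0.0°: virtual centre (0.1407, 0.0000, -0.0707), radius l
S2 = (0.1640·cos120.0°, 0.1640·sin120.0°, -0.0342) = (-0.0820, 0.1420, -0.0342)
S3 = (0.1685·cos240.0°, 0.1685·sin240.0°, 0.0174) = (-0.0842, -0.1459, 0.0174)
eliminate P² terms by subtracting sphere 1 from 2 and 3
linear system: -0.4454x+0.2840y = 0.0033−0.0730z; -0.4499x+-0.2918y = 0.0039−0.1761z
Cramer: x(z) = -0.0080+0.2768z;  y(z) = -0.0010+0.1769z
quadratic in z: (1.1079)z²+(0.0588)z+(-0.1025)=0, √Δ=0.6765 → z ∈ {-0.3318, 0.2788}; z = -0.3318 (taking z<0)
x = -0.0998, y = -0.0597

(-0.0998, -0.0597, -0.3318)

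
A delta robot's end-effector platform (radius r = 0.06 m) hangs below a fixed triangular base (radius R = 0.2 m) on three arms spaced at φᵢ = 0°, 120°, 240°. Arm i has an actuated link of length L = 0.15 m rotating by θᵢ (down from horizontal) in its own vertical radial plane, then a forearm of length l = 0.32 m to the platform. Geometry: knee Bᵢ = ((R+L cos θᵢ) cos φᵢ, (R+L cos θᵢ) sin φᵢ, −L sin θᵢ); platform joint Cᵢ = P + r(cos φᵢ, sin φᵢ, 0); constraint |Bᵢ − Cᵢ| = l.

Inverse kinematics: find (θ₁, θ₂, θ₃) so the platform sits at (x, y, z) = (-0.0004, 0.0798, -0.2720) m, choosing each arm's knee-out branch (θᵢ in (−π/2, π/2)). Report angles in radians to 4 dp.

θ₁ = 0.6979, θ₂ = 0.2619, θ₃ = 1.0474

arm 1 (φ=0.0°): x'=-0.0004, y'=0.0798
  A cos θ + B sin θ = C:  0.1404·cos θ + -0.2720·sin θ = -0.0672
  θ1 = atan2(B,A) + arccos(C/0.3061) = 0.6979
φ2=120.0° → target in arm frame (0.0693, -0.0396)
  A cos θ + B sin θ = C:  0.0707·cos θ + -0.2720·sin θ = -0.0022
  √(A²+B²)=0.2810;  θ2 = -1.3165+1.5785 ≈ 0.2619
rotate P by −φ3: (-0.0689, -0.0402, -0.2720)
  A cos θ + B sin θ = C:  0.2089·cos θ + -0.2720·sin θ = -0.1312
  γ=atan2(-0.2720,0.2089)=-0.9158;  ψ=arccos(-0.3824)=1.9632;  θ3=γ+ψ≈1.0474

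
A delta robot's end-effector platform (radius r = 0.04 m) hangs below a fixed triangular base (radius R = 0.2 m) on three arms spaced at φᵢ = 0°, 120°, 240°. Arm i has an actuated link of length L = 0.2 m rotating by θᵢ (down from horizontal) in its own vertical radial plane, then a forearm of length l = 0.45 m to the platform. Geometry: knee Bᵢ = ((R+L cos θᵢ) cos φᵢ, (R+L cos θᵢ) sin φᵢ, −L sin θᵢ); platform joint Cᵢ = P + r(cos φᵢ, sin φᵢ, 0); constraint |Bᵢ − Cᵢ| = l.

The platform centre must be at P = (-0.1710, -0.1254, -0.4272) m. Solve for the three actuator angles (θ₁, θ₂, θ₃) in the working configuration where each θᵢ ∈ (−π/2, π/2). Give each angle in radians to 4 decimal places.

rotate P by −φ1: (-0.1710, -0.1254, -0.4272)
  e−x'=0.3310;  (l²−L²−(e−x')²−y'²−z²)/2L = -0.3632
  γ=atan2(-0.4272,0.3310)=-0.9116;  ψ=arccos(-0.6721)=2.3078;  θ1=γ+ψ≈1.3962
arm 2 (φ=120.0°): x'=-0.0231, y'=0.2108
  e−x'=0.1831;  (l²−L²−(e−x')²−y'²−z²)/2L = -0.2449
  θ2 = atan2(B,A) + arccos(C/0.4648) = 0.9599
arm 3 (φ=240.0°): x'=0.1941, y'=-0.0854
  e−x'=-0.0341;  (l²−L²−(e−x')²−y'²−z²)/2L = -0.0711
  θ3 = atan2(B,A) + arccos(C/0.4286) = 0.0871

θ₁ = 1.3962, θ₂ = 0.9599, θ₃ = 0.0871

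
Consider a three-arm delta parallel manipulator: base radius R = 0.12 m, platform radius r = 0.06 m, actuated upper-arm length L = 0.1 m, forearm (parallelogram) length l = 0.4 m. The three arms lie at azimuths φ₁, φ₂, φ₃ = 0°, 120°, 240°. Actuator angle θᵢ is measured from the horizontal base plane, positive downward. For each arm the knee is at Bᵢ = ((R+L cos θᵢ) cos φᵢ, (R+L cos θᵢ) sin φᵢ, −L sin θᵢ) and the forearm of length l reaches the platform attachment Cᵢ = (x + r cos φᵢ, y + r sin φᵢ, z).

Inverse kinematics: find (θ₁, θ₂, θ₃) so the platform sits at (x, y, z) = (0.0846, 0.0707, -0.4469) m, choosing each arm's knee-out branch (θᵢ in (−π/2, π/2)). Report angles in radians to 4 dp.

φ1=0.0° → target in arm frame (0.0846, 0.0707)
  e−x'=-0.0246;  (l²−L²−(e−x')²−y'²−z²)/2L = -0.2766
  √(A²+B²)=0.4476;  θ1 = -1.6258+2.2370 ≈ 0.6112
φ2=120.0° → target in arm frame (0.0189, -0.1086)
  e−x'=0.0411;  (l²−L²−(e−x')²−y'²−z²)/2L = -0.3160
  √(A²+B²)=0.4488;  θ2 = -1.4791+2.3520 ≈ 0.8729
arm 3 (φ=240.0°): x'=-0.1035, y'=0.0379
  e−x'=0.1635;  (l²−L²−(e−x')²−y'²−z²)/2L = -0.3895
  √(A²+B²)=0.4759;  θ3 = -1.2200+2.5295 ≈ 1.3095

θ₁ = 0.6112, θ₂ = 0.8729, θ₃ = 1.3095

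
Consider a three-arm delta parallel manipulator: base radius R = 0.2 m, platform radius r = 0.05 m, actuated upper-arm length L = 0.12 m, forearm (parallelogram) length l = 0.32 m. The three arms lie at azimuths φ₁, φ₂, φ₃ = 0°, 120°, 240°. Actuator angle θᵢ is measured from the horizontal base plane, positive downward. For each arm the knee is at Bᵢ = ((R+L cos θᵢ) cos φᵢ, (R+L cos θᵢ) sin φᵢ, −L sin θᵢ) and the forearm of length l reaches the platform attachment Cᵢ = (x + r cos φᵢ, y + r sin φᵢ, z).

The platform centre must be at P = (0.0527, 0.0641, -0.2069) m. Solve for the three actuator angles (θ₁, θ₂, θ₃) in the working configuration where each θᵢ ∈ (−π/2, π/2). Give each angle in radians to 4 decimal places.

θ₁ = -0.1745, θ₂ = 0.0874, θ₃ = 0.9599

arm 1 (φ=0.0°): x'=0.0527, y'=0.0641
  A cos θ + B sin θ = C:  0.0973·cos θ + -0.2069·sin θ = 0.1317
  √(A²+B²)=0.2286;  θ1 = -1.1312+0.9568 ≈ -0.1745
rotate P by −φ2: (0.0292, -0.0777, -0.2069)
  e−x'=0.1208;  (l²−L²−(e−x')²−y'²−z²)/2L = 0.1023
  θ2 = atan2(B,A) + arccos(C/0.2396) = 0.0874
rotate P by −φ3: (-0.0819, 0.0136, -0.2069)
  A cos θ + B sin θ = C:  0.2319·cos θ + -0.2069·sin θ = -0.0365
  γ=atan2(-0.2069,0.2319)=-0.7286;  ψ=arccos(-0.1174)=1.6884;  θ3=γ+ψ≈0.9599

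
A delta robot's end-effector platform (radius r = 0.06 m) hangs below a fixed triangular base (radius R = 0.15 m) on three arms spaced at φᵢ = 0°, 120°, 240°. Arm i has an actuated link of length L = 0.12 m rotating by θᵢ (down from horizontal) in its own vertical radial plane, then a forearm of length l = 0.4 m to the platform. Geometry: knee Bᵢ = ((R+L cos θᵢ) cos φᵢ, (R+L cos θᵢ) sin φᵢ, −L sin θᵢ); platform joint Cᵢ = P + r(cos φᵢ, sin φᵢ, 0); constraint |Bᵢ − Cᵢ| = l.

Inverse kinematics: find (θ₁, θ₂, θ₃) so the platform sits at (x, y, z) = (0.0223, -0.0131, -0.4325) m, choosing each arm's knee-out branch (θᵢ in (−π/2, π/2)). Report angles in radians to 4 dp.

θ₁ = 0.6107, θ₂ = 0.7850, θ₃ = 0.6979

arm 1 (φ=0.0°): x'=0.0223, y'=-0.0131
  e−x'=0.0677;  (l²−L²−(e−x')²−y'²−z²)/2L = -0.1925
  √(A²+B²)=0.4378;  θ1 = -1.4155+2.0262 ≈ 0.6107
arm 2 (φ=120.0°): x'=-0.0225, y'=-0.0128
  A cos θ + B sin θ = C:  0.1125·cos θ + -0.4325·sin θ = -0.2261
  γ=atan2(-0.4325,0.1125)=-1.3163;  ψ=arccos(-0.5060)=2.1014;  θ2=γ+ψ≈0.7850
φ3=240.0° → target in arm frame (0.0002, 0.0259)
  A=0.0898, B=-0.4325, C=(l²−L²−A²−y'²−z²)/(2L)=-0.2091
  γ=atan2(-0.4325,0.0898)=-1.3661;  ψ=arccos(-0.4734)=2.0640;  θ3=γ+ψ≈0.6979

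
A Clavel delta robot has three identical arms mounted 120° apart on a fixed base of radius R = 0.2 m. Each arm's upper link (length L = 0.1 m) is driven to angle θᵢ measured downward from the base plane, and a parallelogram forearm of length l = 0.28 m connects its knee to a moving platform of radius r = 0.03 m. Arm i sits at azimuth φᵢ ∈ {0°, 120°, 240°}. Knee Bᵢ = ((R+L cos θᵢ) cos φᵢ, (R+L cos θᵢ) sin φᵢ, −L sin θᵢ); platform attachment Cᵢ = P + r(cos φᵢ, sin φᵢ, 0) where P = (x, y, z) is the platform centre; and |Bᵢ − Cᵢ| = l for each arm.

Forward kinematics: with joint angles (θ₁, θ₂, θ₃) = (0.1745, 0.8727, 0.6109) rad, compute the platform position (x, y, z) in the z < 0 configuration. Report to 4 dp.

(0.0327, -0.0155, -0.1676)

arm 1 at φ=0.0°: e+L cos θ1 = 0.2685;  O1 = (0.2685, 0.0000, -0.0174)
O2 = (0.2343·cos120.0°, 0.2343·sin120.0°, -0.0766) = (-0.1171, 0.2029, -0.0766)
O3 = (0.2519·cos240.0°, 0.2519·sin240.0°, -0.0574) = (-0.1260, -0.2182, -0.0574)
|O₂|²−|O₁|² = -0.0116;  |O₃|²−|O₁|² = -0.0056
linear system: -0.7712x+0.4058y = -0.0116−-0.1185z; -0.7889x+-0.4363y = -0.0056−-0.0800z
det = 0.6566;  x = 0.0112+-0.1282z,  y = -0.0074+0.0484z
into |P−O₁|² = l²: 1.0188z² + 0.1000z + -0.0119 = 0;  Δ = 0.0583;  z = -0.1676 or 0.0694 → z<0 root = -0.1676
x = 0.0327, y = -0.0155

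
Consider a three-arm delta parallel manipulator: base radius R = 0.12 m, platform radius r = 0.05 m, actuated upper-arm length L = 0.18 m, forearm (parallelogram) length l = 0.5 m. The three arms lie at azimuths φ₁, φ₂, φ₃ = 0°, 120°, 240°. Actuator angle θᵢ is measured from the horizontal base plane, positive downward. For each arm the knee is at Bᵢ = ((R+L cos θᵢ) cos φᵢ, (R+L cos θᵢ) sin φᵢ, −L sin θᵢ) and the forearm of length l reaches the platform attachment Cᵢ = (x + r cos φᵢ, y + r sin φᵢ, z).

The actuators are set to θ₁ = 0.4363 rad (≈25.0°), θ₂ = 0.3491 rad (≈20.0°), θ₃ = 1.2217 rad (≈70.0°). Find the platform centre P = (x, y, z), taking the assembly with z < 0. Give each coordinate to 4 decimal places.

φ1=0.0°: virtual centre (0.2331, 0.0000, -0.0761), radius l
S2 = (0.2391·cos120.0°, 0.2391·sin120.0°, -0.0616) = (-0.1196, 0.2071, -0.0616)
arm 3 at φ=240.0°: e+L cos θ3 = 0.1316;  S3 = (-0.0658, -0.1139, -0.1691)
subtract pairs → two planes through P
plane₁₂: -0.7054x+0.4142y+0.0290z = 0.0008
Cramer: x(z) = 0.0140-0.1726z;  y(z) = 0.0258-0.3640z
sphere 1 gives Az²+Bz+C=0 with A=1.1623, B=0.2090, C=-0.1955;  B²−4AC=0.9526;  roots -0.5098, 0.3300;  negative root z = -0.5098
x = 0.1020, y = 0.2114

(0.1020, 0.2114, -0.5098)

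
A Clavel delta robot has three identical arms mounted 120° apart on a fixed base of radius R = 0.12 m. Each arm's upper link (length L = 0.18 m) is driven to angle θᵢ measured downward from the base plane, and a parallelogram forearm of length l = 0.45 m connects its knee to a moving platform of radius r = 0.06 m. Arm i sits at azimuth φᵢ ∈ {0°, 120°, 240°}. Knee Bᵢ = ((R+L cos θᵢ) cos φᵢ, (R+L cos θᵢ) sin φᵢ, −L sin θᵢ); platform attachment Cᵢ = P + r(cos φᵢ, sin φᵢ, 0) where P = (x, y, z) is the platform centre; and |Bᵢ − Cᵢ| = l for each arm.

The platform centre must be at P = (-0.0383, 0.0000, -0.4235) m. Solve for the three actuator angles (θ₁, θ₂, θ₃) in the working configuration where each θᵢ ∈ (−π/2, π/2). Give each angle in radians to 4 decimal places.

θ₁ = 0.3492, θ₂ = 0.1747, θ₃ = 0.1747

φ1=0.0° → target in arm frame (-0.0383, 0.0000)
  e−x'=0.0983;  (l²−L²−(e−x')²−y'²−z²)/2L = -0.0525
  γ=atan2(-0.4235,0.0983)=-1.3427;  ψ=arccos(-0.1209)=1.6919;  θ1=γ+ψ≈0.3492
φ2=120.0° → target in arm frame (0.0191, 0.0332)
  A cos θ + B sin θ = C:  0.0409·cos θ + -0.4235·sin θ = -0.0334
  θ2 = atan2(B,A) + arccos(C/0.4255) = 0.1747
φ3=240.0° → target in arm frame (0.0192, -0.0332)
  A cos θ + B sin θ = C:  0.0408·cos θ + -0.4235·sin θ = -0.0334
  γ=atan2(-0.4235,0.0408)=-1.4746;  ψ=arccos(-0.0785)=1.6494;  θ3=γ+ψ≈0.1747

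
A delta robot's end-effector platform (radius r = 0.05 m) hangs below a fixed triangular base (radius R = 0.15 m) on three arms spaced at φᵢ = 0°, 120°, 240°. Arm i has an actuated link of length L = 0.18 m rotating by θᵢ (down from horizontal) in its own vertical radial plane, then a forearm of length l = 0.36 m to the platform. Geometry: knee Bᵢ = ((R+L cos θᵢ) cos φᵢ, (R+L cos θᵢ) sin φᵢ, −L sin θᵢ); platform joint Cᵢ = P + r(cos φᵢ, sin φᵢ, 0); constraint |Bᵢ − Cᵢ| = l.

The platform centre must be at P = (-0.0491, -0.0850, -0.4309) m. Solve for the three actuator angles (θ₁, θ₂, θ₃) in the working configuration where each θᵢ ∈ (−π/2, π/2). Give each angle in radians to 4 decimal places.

arm 1 (φ=0.0°): x'=-0.0491, y'=-0.0850
  e−x'=0.1491;  (l²−L²−(e−x')²−y'²−z²)/2L = -0.3276
  γ=atan2(-0.4309,0.1491)=-1.2377;  ψ=arccos(-0.7184)=2.3724;  θ1=γ+ψ≈1.1347
arm 2 (φ=120.0°): x'=-0.0491, y'=0.0850
  e−x'=0.1491;  (l²−L²−(e−x')²−y'²−z²)/2L = -0.3276
  √(A²+B²)=0.4560;  θ2 = -1.2378+2.3723 ≈ 1.1346
rotate P by −φ3: (0.0982, 0.0000, -0.4309)
  A cos θ + B sin θ = C:  0.0018·cos θ + -0.4309·sin θ = -0.2458
  γ=atan2(-0.4309,0.0018)=-1.5665;  ψ=arccos(-0.5704)=2.1777;  θ3=γ+ψ≈0.6112

θ₁ = 1.1347, θ₂ = 1.1346, θ₃ = 0.6112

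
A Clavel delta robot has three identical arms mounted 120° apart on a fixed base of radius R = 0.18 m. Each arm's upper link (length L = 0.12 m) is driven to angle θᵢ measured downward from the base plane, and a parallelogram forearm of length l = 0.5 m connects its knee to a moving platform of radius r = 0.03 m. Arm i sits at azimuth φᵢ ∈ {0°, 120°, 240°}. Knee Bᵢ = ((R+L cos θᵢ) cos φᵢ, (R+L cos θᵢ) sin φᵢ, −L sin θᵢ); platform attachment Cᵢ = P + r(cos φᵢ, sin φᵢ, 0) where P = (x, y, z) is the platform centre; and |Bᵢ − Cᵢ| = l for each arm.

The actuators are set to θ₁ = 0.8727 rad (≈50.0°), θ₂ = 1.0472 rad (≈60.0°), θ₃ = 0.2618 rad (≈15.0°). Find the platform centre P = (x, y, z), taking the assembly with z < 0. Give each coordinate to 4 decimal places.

φ1=0.0°: virtual centre (0.2271, 0.0000, -0.0919), radius l
O2 = (0.2100·cos120.0°, 0.2100·sin120.0°, -0.1039) = (-0.1050, 0.1819, -0.1039)
O3 = (0.2659·cos240.0°, 0.2659·sin240.0°, -0.0311) = (-0.1330, -0.2303, -0.0311)
eliminate P² terms by subtracting sphere 1 from 2 and 3
linear system: -0.6643x+0.3637y = -0.0051−-0.0240z; -0.7202x+-0.4606y = 0.0116−0.1217z
Cramer: x(z) = -0.0033+0.0585z;  y(z) = -0.0201+0.1728z
into |P−O₁|² = l²: 1.0333z² + 0.1499z + -0.1881 = 0;  Δ = 0.7997;  z = -0.5053 or 0.3602 → z<0 root = -0.5053
x = -0.0329, y = -0.1075

(-0.0329, -0.1075, -0.5053)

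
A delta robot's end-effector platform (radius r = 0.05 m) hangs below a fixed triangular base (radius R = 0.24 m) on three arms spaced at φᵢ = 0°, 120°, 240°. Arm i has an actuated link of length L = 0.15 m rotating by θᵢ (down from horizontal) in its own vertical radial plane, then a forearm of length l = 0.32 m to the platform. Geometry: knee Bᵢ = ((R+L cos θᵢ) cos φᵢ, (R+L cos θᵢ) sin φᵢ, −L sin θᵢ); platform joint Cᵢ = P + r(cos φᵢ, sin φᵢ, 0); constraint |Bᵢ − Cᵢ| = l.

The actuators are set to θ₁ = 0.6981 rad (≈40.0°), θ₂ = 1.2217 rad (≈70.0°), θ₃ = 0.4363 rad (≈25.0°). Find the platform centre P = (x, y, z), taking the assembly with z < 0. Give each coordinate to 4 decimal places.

(0.0175, -0.0689, -0.2192)

arm 1 at φ=0.0°: (R−r)+L cos θ1 = 0.3049;  S1 = (0.3049, 0.0000, -0.0964)
S2 = (0.2413·cos120.0°, 0.2413·sin120.0°, -0.1410) = (-0.1207, 0.2090, -0.1410)
S3 = (0.3259·cos240.0°, 0.3259·sin240.0°, -0.0634) = (-0.1630, -0.2823, -0.0634)
|S₂|²−|S₁|² = -0.0242;  |S₃|²−|S₁|² = 0.0080
plane₁₂: -0.8511x+0.4180y+-0.0891z = -0.0242
det = 0.8716;  x = 0.0118+-0.0260z,  y = -0.0338+0.1601z
quadratic in z: (1.0263)z²+(0.1973)z+(-0.0061)=0, √Δ=0.2526 → z ∈ {-0.2192, 0.0270}; z = -0.2192 (taking z<0)
x = 0.0175, y = -0.0689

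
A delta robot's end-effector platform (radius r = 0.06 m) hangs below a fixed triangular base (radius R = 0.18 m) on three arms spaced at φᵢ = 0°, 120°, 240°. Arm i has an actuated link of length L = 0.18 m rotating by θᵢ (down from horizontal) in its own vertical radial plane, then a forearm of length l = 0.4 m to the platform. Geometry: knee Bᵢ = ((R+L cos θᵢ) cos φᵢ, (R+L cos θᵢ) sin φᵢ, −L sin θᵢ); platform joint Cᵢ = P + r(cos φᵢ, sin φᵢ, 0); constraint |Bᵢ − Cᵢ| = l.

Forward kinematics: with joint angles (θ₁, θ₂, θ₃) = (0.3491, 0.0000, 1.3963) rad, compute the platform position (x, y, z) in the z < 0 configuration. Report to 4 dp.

φ1=0.0°: virtual centre (0.2891, 0.0000, -0.0616), radius l
φ2=120.0°: virtual centre (-0.1500, 0.2598, 0.0000), radius l
arm 3 at φ=240.0°: ρ3 = 0.1513;  O3 = (-0.0756, -0.1310, -0.1773)
subtract pairs → two planes through P
[-0.8783 0.5196 0.1231]·P = 0.0026;  [-0.7295 -0.2620 -0.2314]·P = -0.0331
Cramer: x(z) = 0.0271-0.1444z;  y(z) = 0.0508-0.4811z
sphere 1 gives Az²+Bz+C=0 with A=1.2523, B=0.1499, C=-0.0850;  B²−4AC=0.4481;  roots -0.3271, 0.2074;  negative root z = -0.3271
x = 0.0744, y = 0.2082

(0.0744, 0.2082, -0.3271)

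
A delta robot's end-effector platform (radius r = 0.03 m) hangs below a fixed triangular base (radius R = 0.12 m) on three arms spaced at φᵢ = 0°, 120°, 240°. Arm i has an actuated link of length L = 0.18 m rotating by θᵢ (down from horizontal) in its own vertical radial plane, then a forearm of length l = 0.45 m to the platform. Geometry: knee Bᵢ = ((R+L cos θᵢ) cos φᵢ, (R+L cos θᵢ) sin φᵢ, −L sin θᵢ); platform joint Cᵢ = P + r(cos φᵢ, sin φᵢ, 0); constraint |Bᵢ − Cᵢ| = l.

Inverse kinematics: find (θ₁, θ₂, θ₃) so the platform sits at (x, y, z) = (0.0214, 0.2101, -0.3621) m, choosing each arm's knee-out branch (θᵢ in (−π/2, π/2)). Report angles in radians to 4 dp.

rotate P by −φ1: (0.0214, 0.2101, -0.3621)
  A=0.0686, B=-0.3621, C=(l²−L²−A²−y'²−z²)/(2L)=-0.0274
  √(A²+B²)=0.3685;  θ1 = -1.3836+1.6452 ≈ 0.2617
rotate P by −φ2: (0.1713, -0.1236, -0.3621)
  A cos θ + B sin θ = C:  -0.0813·cos θ + -0.3621·sin θ = 0.0475
  √(A²+B²)=0.3711;  θ2 = -1.7915+1.4424 ≈ -0.3492
φ3=240.0° → target in arm frame (-0.1927, -0.0865)
  A=0.2827, B=-0.3621, C=(l²−L²−A²−y'²−z²)/(2L)=-0.1344
  θ3 = atan2(B,A) + arccos(C/0.4594) = 0.9598

θ₁ = 0.2617, θ₂ = -0.3492, θ₃ = 0.9598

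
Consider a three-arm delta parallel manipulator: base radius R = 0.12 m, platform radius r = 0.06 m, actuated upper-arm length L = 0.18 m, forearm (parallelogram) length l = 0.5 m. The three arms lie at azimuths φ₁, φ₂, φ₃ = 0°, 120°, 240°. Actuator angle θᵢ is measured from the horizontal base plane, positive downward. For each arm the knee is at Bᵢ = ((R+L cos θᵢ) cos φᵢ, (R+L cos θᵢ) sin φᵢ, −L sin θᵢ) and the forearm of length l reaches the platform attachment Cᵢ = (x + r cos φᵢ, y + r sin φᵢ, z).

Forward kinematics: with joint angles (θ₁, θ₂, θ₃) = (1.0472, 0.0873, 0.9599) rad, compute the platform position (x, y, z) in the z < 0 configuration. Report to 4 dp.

S1 = (0.1500·cos0.0°, 0.1500·sin0.0°, -0.1559) = (0.1500, 0.0000, -0.1559)
S2 = (0.2393·cos120.0°, 0.2393·sin120.0°, -0.0157) = (-0.1197, 0.2073, -0.0157)
S3 = (0.1632·cos240.0°, 0.1632·sin240.0°, -0.1474) = (-0.0816, -0.1414, -0.1474)
subtract pairs → two planes through P
linear system: -0.5393x+0.4145y = 0.0107−0.2804z; -0.4632x+-0.2828y = 0.0016−0.0169z
Cramer: x(z) = -0.0107+0.2504z;  y(z) = 0.0119-0.3506z
quadratic in z: (1.1856)z²+(0.2229)z+(-0.1997)=0, √Δ=0.9985 → z ∈ {-0.5151, 0.3271}; z = -0.5151 (taking z<0)
x = -0.1397, y = 0.1925

(-0.1397, 0.1925, -0.5151)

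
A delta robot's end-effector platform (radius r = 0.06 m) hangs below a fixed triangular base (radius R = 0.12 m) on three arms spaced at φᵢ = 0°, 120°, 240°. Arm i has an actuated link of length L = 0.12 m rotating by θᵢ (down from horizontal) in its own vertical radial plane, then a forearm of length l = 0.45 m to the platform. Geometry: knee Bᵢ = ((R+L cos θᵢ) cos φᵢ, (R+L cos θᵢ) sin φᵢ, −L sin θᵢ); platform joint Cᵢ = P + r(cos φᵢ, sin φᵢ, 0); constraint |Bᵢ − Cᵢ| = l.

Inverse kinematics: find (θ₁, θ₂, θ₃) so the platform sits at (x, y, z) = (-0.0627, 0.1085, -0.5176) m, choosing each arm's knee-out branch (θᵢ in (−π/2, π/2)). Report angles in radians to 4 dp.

θ₁ = 1.2214, θ₂ = 0.6107, θ₃ = 1.2212

φ1=0.0° → target in arm frame (-0.0627, 0.1085)
  A cos θ + B sin θ = C:  0.1227·cos θ + -0.5176·sin θ = -0.4443
  √(A²+B²)=0.5319;  θ1 = -1.3380+2.5594 ≈ 1.2214
arm 2 (φ=120.0°): x'=0.1253, y'=0.0000
  A=-0.0653, B=-0.5176, C=(l²−L²−A²−y'²−z²)/(2L)=-0.3503
  θ2 = atan2(B,A) + arccos(C/0.5217) = 0.6107
rotate P by −φ3: (-0.0626, -0.1085, -0.5176)
  e−x'=0.1226;  (l²−L²−(e−x')²−y'²−z²)/2L = -0.4443
  γ=atan2(-0.5176,0.1226)=-1.3382;  ψ=arccos(-0.8352)=2.5593;  θ3=γ+ψ≈1.2212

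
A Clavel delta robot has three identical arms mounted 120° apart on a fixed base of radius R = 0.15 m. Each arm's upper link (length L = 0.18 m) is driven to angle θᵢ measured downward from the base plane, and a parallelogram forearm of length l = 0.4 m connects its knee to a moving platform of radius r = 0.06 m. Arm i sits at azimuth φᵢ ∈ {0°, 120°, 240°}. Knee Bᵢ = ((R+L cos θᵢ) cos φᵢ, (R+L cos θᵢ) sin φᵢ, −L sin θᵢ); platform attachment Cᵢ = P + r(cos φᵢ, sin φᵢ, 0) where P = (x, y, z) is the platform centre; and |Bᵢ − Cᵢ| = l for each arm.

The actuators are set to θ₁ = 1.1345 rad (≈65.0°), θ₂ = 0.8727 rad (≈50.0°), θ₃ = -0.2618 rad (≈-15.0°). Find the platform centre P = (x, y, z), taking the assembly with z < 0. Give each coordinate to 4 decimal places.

(-0.1514, -0.1594, -0.3469)

φ1=0.0°: virtual centre (0.1661, 0.0000, -0.1631), radius l
centre 2 = (0.2057·cos120.0°, 0.2057·sin120.0°, -0.1379) = (-0.1028, 0.1781, -0.1379)
centre 3 = (0.2639·cos240.0°, 0.2639·sin240.0°, 0.0466) = (-0.1319, -0.2285, 0.0466)
eliminate P² terms by subtracting sphere 1 from 2 and 3
[-0.5378 0.3563 0.0505]·P = 0.0071;  [-0.5960 -0.4570 0.4195]·P = 0.0176
Cramer: x(z) = -0.0208+0.3766z;  y(z) = -0.0114+0.4267z
into |P−centre ₁|² = l²: 1.3239z² + 0.1758z + -0.0983 = 0;  Δ = 0.5517;  z = -0.3469 or 0.2141 → z<0 root = -0.3469
x = -0.1514, y = -0.1594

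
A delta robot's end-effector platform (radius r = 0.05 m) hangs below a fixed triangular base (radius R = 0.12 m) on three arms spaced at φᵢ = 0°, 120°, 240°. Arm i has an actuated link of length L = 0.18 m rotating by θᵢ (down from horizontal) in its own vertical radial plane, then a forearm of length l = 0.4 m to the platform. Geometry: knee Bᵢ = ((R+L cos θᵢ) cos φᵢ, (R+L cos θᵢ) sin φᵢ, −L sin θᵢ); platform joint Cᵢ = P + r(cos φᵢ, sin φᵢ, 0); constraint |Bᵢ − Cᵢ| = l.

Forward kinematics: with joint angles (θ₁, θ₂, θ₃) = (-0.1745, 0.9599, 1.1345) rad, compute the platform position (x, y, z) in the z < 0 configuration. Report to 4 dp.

arm 1 at φ=0.0°: ρ1 = 0.2473;  O1 = (0.2473, 0.0000, 0.0313)
φ2=120.0°: virtual centre (-0.0866, 0.1500, -0.1474), radius l
φ3=240.0°: virtual centre (-0.0730, -0.1265, -0.1631), radius l
subtract pairs → two planes through P
plane₁₂: -0.6678x+0.3001y+-0.3574z = -0.0104
Cramer: x(z) = 0.0190-0.5734z;  y(z) = 0.0078-0.0849z
quadratic in z: (1.3360)z²+(0.1979)z+(-0.1069)=0, √Δ=0.7812 → z ∈ {-0.3664, 0.2183}; z = -0.3664 (taking z<0)
x = 0.2291, y = 0.0389

(0.2291, 0.0389, -0.3664)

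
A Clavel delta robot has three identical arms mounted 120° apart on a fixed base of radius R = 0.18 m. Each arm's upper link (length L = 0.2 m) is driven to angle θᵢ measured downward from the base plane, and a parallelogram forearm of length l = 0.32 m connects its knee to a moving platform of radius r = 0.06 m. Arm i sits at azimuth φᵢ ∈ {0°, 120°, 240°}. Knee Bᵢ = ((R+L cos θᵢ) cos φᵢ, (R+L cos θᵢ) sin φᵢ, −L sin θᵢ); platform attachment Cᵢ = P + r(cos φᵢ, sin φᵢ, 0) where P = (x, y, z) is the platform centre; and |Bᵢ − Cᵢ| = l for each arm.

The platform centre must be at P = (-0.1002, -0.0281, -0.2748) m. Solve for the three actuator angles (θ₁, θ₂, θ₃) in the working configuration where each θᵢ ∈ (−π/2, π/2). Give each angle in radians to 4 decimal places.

rotate P by −φ1: (-0.1002, -0.0281, -0.2748)
  e−x'=0.2202;  (l²−L²−(e−x')²−y'²−z²)/2L = -0.1560
  γ=atan2(-0.2748,0.2202)=-0.8953;  ψ=arccos(-0.4430)=2.0297;  θ1=γ+ψ≈1.1344
arm 2 (φ=120.0°): x'=0.0258, y'=0.1008
  A=0.0942, B=-0.2748, C=(l²−L²−A²−y'²−z²)/(2L)=-0.0804
  θ2 = atan2(B,A) + arccos(C/0.2905) = 0.6108
φ3=240.0° → target in arm frame (0.0744, -0.0727)
  A cos θ + B sin θ = C:  0.0456·cos θ + -0.2748·sin θ = -0.0512
  √(A²+B²)=0.2786;  θ3 = -1.4065+1.7557 ≈ 0.3492

θ₁ = 1.1344, θ₂ = 0.6108, θ₃ = 0.3492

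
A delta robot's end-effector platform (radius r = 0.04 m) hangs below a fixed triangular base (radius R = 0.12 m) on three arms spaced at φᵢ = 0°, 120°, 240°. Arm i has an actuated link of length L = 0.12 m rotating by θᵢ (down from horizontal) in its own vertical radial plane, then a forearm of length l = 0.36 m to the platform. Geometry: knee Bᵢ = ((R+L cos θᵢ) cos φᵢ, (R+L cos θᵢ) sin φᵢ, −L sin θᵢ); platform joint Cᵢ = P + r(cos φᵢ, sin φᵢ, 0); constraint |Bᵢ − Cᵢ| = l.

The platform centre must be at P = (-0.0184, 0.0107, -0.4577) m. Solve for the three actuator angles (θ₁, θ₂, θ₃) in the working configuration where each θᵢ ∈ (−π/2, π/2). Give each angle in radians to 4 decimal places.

θ₁ = 1.3965, θ₂ = 1.2220, θ₃ = 1.3095

arm 1 (φ=0.0°): x'=-0.0184, y'=0.0107
  A=0.0984, B=-0.4577, C=(l²−L²−A²−y'²−z²)/(2L)=-0.4337
  θ1 = atan2(B,A) + arccos(C/0.4682) = 1.3965
rotate P by −φ2: (0.0185, 0.0106, -0.4577)
  A=0.0615, B=-0.4577, C=(l²−L²−A²−y'²−z²)/(2L)=-0.4091
  θ2 = atan2(B,A) + arccos(C/0.4618) = 1.2220
φ3=240.0° → target in arm frame (-0.0001, -0.0213)
  A=0.0801, B=-0.4577, C=(l²−L²−A²−y'²−z²)/(2L)=-0.4215
  γ=atan2(-0.4577,0.0801)=-1.3976;  ψ=arccos(-0.9071)=2.7071;  θ3=γ+ψ≈1.3095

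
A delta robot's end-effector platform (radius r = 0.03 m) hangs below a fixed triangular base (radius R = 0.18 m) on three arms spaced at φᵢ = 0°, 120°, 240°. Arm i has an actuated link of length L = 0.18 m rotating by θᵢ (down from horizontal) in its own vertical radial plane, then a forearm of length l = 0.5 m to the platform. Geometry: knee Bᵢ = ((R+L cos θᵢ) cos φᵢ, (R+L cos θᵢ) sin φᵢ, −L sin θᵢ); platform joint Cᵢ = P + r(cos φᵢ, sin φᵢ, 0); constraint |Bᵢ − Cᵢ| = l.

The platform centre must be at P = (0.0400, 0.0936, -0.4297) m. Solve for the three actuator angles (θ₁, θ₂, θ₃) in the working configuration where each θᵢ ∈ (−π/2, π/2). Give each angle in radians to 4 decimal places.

θ₁ = 0.1748, θ₂ = 0.0873, θ₃ = 0.6983

φ1=0.0° → target in arm frame (0.0400, 0.0936)
  A=0.1100, B=-0.4297, C=(l²−L²−A²−y'²−z²)/(2L)=0.0336
  √(A²+B²)=0.4436;  θ1 = -1.3202+1.4950 ≈ 0.1748
rotate P by −φ2: (0.0611, -0.0814, -0.4297)
  e−x'=0.0889;  (l²−L²−(e−x')²−y'²−z²)/2L = 0.0512
  γ=atan2(-0.4297,0.0889)=-1.3667;  ψ=arccos(0.1166)=1.4540;  θ2=γ+ψ≈0.0873
rotate P by −φ3: (-0.1011, -0.0122, -0.4297)
  A=0.2511, B=-0.4297, C=(l²−L²−A²−y'²−z²)/(2L)=-0.0839
  √(A²+B²)=0.4977;  θ3 = -1.0420+1.7403 ≈ 0.6983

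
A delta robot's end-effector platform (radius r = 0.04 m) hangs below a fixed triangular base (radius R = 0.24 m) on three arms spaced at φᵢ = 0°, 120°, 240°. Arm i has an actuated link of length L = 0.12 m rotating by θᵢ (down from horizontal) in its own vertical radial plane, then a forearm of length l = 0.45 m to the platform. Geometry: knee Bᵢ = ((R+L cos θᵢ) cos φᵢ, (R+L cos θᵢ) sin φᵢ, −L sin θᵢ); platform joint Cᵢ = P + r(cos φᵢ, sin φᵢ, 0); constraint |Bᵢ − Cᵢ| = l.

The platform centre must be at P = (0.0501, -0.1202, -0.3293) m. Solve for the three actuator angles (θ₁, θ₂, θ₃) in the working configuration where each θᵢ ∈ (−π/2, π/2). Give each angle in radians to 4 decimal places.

θ₁ = -0.0875, θ₂ = 1.0473, θ₃ = -0.3493

arm 1 (φ=0.0°): x'=0.0501, y'=-0.1202
  A=0.1499, B=-0.3293, C=(l²−L²−A²−y'²−z²)/(2L)=0.1781
  θ1 = atan2(B,A) + arccos(C/0.3618) = -0.0875
φ2=120.0° → target in arm frame (-0.1291, 0.0167)
  e−x'=0.3291;  (l²−L²−(e−x')²−y'²−z²)/2L = -0.1206
  γ=atan2(-0.3293,0.3291)=-0.7856;  ψ=arccos(-0.2591)=1.8329;  θ2=γ+ψ≈1.0473
arm 3 (φ=240.0°): x'=0.0790, y'=0.1035
  e−x'=0.1210;  (l²−L²−(e−x')²−y'²−z²)/2L = 0.2263
  γ=atan2(-0.3293,0.1210)=-1.2188;  ψ=arccos(0.6452)=0.8695;  θ3=γ+ψ≈-0.3493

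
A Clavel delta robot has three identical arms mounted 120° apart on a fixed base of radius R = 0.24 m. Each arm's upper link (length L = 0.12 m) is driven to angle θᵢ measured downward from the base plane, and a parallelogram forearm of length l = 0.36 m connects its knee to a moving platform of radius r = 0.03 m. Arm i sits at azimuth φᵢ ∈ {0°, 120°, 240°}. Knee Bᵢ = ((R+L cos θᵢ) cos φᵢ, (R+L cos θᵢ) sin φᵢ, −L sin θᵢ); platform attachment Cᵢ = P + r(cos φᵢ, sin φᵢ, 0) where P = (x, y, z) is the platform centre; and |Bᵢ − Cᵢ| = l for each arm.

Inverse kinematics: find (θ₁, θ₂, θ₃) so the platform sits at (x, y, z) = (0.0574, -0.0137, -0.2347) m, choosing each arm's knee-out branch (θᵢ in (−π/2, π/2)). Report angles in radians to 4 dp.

θ₁ = -0.0003, θ₂ = 0.8728, θ₃ = 0.6986

φ1=0.0° → target in arm frame (0.0574, -0.0137)
  A=0.1526, B=-0.2347, C=(l²−L²−A²−y'²−z²)/(2L)=0.1527
  √(A²+B²)=0.2799;  θ1 = -0.9943+0.9940 ≈ -0.0003
rotate P by −φ2: (-0.0406, -0.0429, -0.2347)
  e−x'=0.2506;  (l²−L²−(e−x')²−y'²−z²)/2L = -0.0188
  γ=atan2(-0.2347,0.2506)=-0.7527;  ψ=arccos(-0.0547)=1.6255;  θ2=γ+ψ≈0.8728
rotate P by −φ3: (-0.0168, 0.0566, -0.2347)
  A=0.2268, B=-0.2347, C=(l²−L²−A²−y'²−z²)/(2L)=0.0228
  θ3 = atan2(B,A) + arccos(C/0.3264) = 0.6986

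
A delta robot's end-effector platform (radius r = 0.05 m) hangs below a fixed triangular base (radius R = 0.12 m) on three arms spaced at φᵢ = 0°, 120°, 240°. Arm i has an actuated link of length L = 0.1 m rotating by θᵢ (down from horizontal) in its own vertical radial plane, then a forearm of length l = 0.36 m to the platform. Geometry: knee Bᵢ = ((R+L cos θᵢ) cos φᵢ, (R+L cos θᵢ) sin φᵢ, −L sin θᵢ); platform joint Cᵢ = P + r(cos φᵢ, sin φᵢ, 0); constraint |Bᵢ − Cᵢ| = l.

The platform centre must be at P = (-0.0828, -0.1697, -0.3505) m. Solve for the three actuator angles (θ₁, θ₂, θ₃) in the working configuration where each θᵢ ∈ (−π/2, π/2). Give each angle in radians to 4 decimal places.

θ₁ = 1.2213, θ₂ = 1.3082, θ₃ = -0.0878

rotate P by −φ1: (-0.0828, -0.1697, -0.3505)
  A=0.1528, B=-0.3505, C=(l²−L²−A²−y'²−z²)/(2L)=-0.2770
  θ1 = atan2(B,A) + arccos(C/0.3824) = 1.2213
φ2=120.0° → target in arm frame (-0.1056, 0.1566)
  A=0.1756, B=-0.3505, C=(l²−L²−A²−y'²−z²)/(2L)=-0.2929
  γ=atan2(-0.3505,0.1756)=-1.1064;  ψ=arccos(-0.7472)=2.4147;  θ2=γ+ψ≈1.3082
arm 3 (φ=240.0°): x'=0.1884, y'=0.0131
  e−x'=-0.1184;  (l²−L²−(e−x')²−y'²−z²)/2L = -0.0872
  γ=atan2(-0.3505,-0.1184)=-1.8965;  ψ=arccos(-0.2356)=1.8086;  θ3=γ+ψ≈-0.0878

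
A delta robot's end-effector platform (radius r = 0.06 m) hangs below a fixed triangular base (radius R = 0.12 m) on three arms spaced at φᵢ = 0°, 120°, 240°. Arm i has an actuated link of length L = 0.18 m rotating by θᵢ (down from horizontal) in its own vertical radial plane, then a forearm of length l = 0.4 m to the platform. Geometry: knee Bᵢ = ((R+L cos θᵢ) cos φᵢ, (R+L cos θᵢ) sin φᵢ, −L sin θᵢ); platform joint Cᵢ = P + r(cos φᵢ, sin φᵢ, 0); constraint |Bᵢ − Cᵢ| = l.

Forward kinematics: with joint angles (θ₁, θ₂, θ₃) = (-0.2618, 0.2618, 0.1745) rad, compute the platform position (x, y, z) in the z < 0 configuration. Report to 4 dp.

(0.0780, -0.0129, -0.3215)

φ1=0.0°: virtual centre (0.2339, 0.0000, 0.0466), radius l
arm 2 at φ=120.0°: (R−r)+L cos θ2 = 0.2339;  S2 = (-0.1169, 0.2025, -0.0466)
S3 = (0.2373·cos240.0°, 0.2373·sin240.0°, -0.0313) = (-0.1186, -0.2055, -0.0313)
subtract pairs → two planes through P
[-0.7016 0.4051 -0.1864]·P = 0.0000;  [-0.7050 -0.4110 -0.1557]·P = 0.0004
Cramer: x(z) = -0.0003-0.2433z;  y(z) = -0.0005+0.0386z
into |P−S₁|² = l²: 1.0607z² + 0.0207z + -0.1030 = 0;  Δ = 0.4374;  z = -0.3215 or 0.3020 → z<0 root = -0.3215
x = 0.0780, y = -0.0129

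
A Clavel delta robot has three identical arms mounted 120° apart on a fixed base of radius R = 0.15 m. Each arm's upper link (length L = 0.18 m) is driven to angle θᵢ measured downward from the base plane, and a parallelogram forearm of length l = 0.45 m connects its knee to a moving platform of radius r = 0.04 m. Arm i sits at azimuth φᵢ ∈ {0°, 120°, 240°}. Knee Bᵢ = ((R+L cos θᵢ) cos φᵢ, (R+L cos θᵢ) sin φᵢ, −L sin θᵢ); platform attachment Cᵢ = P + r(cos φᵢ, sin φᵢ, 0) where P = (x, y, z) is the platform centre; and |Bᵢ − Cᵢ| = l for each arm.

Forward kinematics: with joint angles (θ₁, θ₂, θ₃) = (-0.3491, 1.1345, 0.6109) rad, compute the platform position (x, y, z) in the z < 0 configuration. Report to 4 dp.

(0.2098, -0.0980, -0.3721)

O1 = (0.2791·cos0.0°, 0.2791·sin0.0°, 0.0616) = (0.2791, 0.0000, 0.0616)
φ2=120.0°: virtual centre (-0.0930, 0.1611, -0.1631), radius l
φ3=240.0°: virtual centre (-0.1287, -0.2230, -0.1032), radius l
subtract pairs → two planes through P
plane₁₂: -0.7444x+0.3223y+-0.4494z = -0.0205
det = 0.5948;  x = 0.0179+-0.5155z,  y = -0.0221+0.2038z
sphere 1 gives Az²+Bz+C=0 with A=1.3073, B=0.1372, C=-0.1300;  B²−4AC=0.6986;  roots -0.3721, 0.2672;  negative root z = -0.3721
x = 0.2098, y = -0.0980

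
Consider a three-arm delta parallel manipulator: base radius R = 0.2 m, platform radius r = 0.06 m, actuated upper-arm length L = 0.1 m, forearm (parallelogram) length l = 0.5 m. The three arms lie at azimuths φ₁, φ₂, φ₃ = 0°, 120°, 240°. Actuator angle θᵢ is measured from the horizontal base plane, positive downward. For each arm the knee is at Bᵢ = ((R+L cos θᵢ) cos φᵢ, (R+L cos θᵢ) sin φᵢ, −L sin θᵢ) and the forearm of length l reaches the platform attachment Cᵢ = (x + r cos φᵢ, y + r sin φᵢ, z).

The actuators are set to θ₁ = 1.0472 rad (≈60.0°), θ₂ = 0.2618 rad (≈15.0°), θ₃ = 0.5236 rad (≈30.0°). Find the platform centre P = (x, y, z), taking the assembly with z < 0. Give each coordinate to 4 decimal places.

(-0.0973, 0.0320, -0.4946)

centre 1 = (0.1900·cos0.0°, 0.1900·sin0.0°, -0.0866) = (0.1900, 0.0000, -0.0866)
centre 2 = (0.2366·cos120.0°, 0.2366·sin120.0°, -0.0259) = (-0.1183, 0.2049, -0.0259)
arm 3 at φ=240.0°: ρ3 = 0.2266;  centre 3 = (-0.1133, -0.1962, -0.0500)
subtract pairs → two planes through P
plane₁₂: -0.6166x+0.4098y+0.1214z = 0.0130
det = 0.4906;  x = -0.0190+0.1583z,  y = 0.0033+-0.0582z
sphere 1 gives Az²+Bz+C=0 with A=1.0284, B=0.1067, C=-0.1988;  B²−4AC=0.8292;  roots -0.4946, 0.3909;  negative root z = -0.4946
x = -0.0973, y = 0.0320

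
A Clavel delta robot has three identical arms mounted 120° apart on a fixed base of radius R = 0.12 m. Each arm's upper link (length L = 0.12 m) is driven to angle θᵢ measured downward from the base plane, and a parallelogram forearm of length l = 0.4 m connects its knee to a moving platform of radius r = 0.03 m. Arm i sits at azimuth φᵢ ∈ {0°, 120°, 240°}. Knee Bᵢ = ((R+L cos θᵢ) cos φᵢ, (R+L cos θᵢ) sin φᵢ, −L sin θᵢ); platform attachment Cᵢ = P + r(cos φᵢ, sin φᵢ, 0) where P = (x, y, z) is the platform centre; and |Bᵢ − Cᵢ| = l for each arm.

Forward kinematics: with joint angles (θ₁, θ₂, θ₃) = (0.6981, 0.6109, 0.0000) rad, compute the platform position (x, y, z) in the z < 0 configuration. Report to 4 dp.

O1 = (0.1819·cos0.0°, 0.1819·sin0.0°, -0.0771) = (0.1819, 0.0000, -0.0771)
arm 2 at φ=120.0°: e+L cos θ2 = 0.1883;  O2 = (-0.0941, 0.1631, -0.0688)
arm 3 at φ=240.0°: e+L cos θ3 = 0.2100;  O3 = (-0.1050, -0.1819, 0.0000)
|O₂|²−|O₁|² = 0.0011;  |O₃|²−|O₁|² = 0.0051
plane₁₂: -0.5522x+0.3261y+0.0166z = 0.0011
det = 0.3880;  x = -0.0053+0.1452z,  y = -0.0055+0.1950z
quadratic in z: (1.0591)z²+(0.0977)z+(-0.1190)=0, √Δ=0.7166 → z ∈ {-0.3844, 0.2922}; z = -0.3844 (taking z<0)
x = -0.0612, y = -0.0805

(-0.0612, -0.0805, -0.3844)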